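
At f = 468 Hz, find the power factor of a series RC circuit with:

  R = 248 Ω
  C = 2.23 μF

Step 1 — Angular frequency: ω = 2π·f = 2π·468 = 2941 rad/s.
Step 2 — Component impedances:
  R: Z = R = 248 Ω
  C: Z = 1/(jωC) = -j/(ω·C) = 0 - j152.5 Ω
Step 3 — Series combination: Z_total = R + C = 248 - j152.5 Ω = 291.1∠-31.6° Ω.
Step 4 — Power factor: PF = cos(φ) = Re(Z)/|Z| = 248/291.14 = 0.8518.
Step 5 — Type: Im(Z) = -152.5 ⇒ leading (phase φ = -31.6°).

PF = 0.8518 (leading, φ = -31.6°)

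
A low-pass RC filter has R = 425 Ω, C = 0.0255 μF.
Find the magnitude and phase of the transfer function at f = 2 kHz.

Step 1 — Angular frequency: ω = 2π·2000 = 1.257e+04 rad/s.
Step 2 — Transfer function: H(jω) = 1/(1 + jωRC).
Step 3 — Denominator: 1 + jωRC = 1 + j·1.257e+04·425·2.55e-08 = 1 + j0.1362.
Step 4 — H = 0.9818 - j0.1337.
Step 5 — Magnitude: |H| = 0.9909 (-0.1 dB); phase: φ = -7.8°.

|H| = 0.9909 (-0.1 dB), φ = -7.8°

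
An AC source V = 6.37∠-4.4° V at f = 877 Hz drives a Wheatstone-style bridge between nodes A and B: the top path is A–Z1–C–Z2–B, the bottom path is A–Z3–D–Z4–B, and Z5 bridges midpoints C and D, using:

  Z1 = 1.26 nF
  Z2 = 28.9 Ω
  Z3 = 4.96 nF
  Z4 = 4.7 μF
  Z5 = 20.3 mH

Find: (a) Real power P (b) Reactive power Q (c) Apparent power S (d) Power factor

Step 1 — Angular frequency: ω = 2π·f = 2π·877 = 5510 rad/s.
Step 2 — Component impedances:
  Z1: Z = 1/(jωC) = -j/(ω·C) = 0 - j1.44e+05 Ω
  Z2: Z = R = 28.9 Ω
  Z3: Z = 1/(jωC) = -j/(ω·C) = 0 - j3.659e+04 Ω
  Z4: Z = 1/(jωC) = -j/(ω·C) = 0 - j38.61 Ω
  Z5: Z = jωL = j·5510·0.0203 = 0 + j111.9 Ω
Step 3 — Bridge requires nodal analysis (the Z5 bridge couples midpoints C and D, so the two paths cannot be reduced to a simple series/parallel combination). Setting node B to ground and injecting 1 A at node A, the 3-node admittance system at A, C, D solves to V_A = Z_AB = 1.182 - j2.921e+04 Ω = 2.921e+04∠-90.0° Ω.
Step 4 — Source phasor: V = 6.37∠-4.4° V = 6.351 - j0.4887 V.
Step 5 — Current: I = V / Z = 1.674e-05 + j0.0002174 A = 0.0002181∠85.6° A.
Step 6 — Complex power: S = V·I* = 5.62e-08 - j0.001389 VA.
Step 7 — Real power: P = Re(S) = 5.62e-08 W.
Step 8 — Reactive power: Q = Im(S) = -0.001389 VAR.
Step 9 — Apparent power: |S| = 0.001389 VA.
Step 10 — Power factor: PF = P/|S| = 4.046e-05 (leading).

(a) P = 5.62e-08 W  (b) Q = -0.001389 VAR  (c) S = 0.001389 VA  (d) PF = 4.046e-05 (leading)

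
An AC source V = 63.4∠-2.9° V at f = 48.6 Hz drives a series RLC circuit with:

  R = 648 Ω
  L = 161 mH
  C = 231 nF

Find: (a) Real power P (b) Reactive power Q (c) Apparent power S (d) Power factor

Step 1 — Angular frequency: ω = 2π·f = 2π·48.6 = 305.4 rad/s.
Step 2 — Component impedances:
  R: Z = R = 648 Ω
  L: Z = jωL = j·305.4·0.161 = 0 + j49.16 Ω
  C: Z = 1/(jωC) = -j/(ω·C) = 0 - j1.418e+04 Ω
Step 3 — Series combination: Z_total = R + L + C = 648 - j1.413e+04 Ω = 1.414e+04∠-87.4° Ω.
Step 4 — Source phasor: V = 63.4∠-2.9° V = 63.32 - j3.208 V.
Step 5 — Current: I = V / Z = 0.0004317 + j0.004462 A = 0.004483∠84.5° A.
Step 6 — Complex power: S = V·I* = 0.01302 - j0.2839 VA.
Step 7 — Real power: P = Re(S) = 0.01302 W.
Step 8 — Reactive power: Q = Im(S) = -0.2839 VAR.
Step 9 — Apparent power: |S| = 0.2842 VA.
Step 10 — Power factor: PF = P/|S| = 0.04582 (leading).

(a) P = 0.01302 W  (b) Q = -0.2839 VAR  (c) S = 0.2842 VA  (d) PF = 0.04582 (leading)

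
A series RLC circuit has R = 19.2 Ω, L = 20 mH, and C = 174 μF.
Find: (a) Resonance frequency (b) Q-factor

Step 1 — Resonance condition Im(Z)=0 gives ω₀ = 1/√(LC).
Step 2 — ω₀ = 1/√(0.02·0.000174) = 536.1 rad/s.
Step 3 — f₀ = ω₀/(2π) = 85.32 Hz.
Step 4 — Series Q: Q = ω₀L/R = 536.1·0.02/19.2 = 0.5584.

(a) f₀ = 85.32 Hz  (b) Q = 0.5584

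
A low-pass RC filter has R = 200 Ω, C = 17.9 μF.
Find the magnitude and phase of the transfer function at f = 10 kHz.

Step 1 — Angular frequency: ω = 2π·1e+04 = 6.283e+04 rad/s.
Step 2 — Transfer function: H(jω) = 1/(1 + jωRC).
Step 3 — Denominator: 1 + jωRC = 1 + j·6.283e+04·200·1.79e-05 = 1 + j224.9.
Step 4 — H = 1.976e-05 - j0.004446.
Step 5 — Magnitude: |H| = 0.004446 (-47.0 dB); phase: φ = -89.7°.

|H| = 0.004446 (-47.0 dB), φ = -89.7°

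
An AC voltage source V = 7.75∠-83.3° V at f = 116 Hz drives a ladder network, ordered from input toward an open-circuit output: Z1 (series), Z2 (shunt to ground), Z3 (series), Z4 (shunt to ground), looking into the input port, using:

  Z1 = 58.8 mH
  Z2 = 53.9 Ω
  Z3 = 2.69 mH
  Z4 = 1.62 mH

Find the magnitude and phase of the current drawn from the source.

Step 1 — Angular frequency: ω = 2π·f = 2π·116 = 728.8 rad/s.
Step 2 — Component impedances:
  Z1: Z = jωL = j·728.8·0.0588 = 0 + j42.86 Ω
  Z2: Z = R = 53.9 Ω
  Z3: Z = jωL = j·728.8·0.00269 = 0 + j1.961 Ω
  Z4: Z = jωL = j·728.8·0.00162 = 0 + j1.181 Ω
Step 3 — Ladder network (open output): work backward from the far end, alternating series and parallel combinations. Z_in = 0.1825 + j45.99 Ω = 45.99∠89.8° Ω.
Step 4 — Source phasor: V = 7.75∠-83.3° V = 0.9042 - j7.697 V.
Step 5 — Ohm's law: I = V / Z_total = (0.9042 - j7.697) / (0.1825 + j45.99) = -0.1673 - j0.02033 A.
Step 6 — Convert to polar: |I| = 0.1685 A, ∠I = -173.1°.

I = 0.1685∠-173.1° A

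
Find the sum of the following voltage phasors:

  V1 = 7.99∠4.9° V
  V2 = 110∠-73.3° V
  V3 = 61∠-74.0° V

Step 1 — Convert each phasor to rectangular form:
  V1 = 7.99·(cos(4.9°) + j·sin(4.9°)) = 7.961 + j0.6825 V
  V2 = 110·(cos(-73.3°) + j·sin(-73.3°)) = 31.61 - j105.4 V
  V3 = 61·(cos(-74.0°) + j·sin(-74.0°)) = 16.81 - j58.64 V
Step 2 — Sum components: V_total = 56.38 - j163.3 V.
Step 3 — Convert to polar: |V_total| = 172.8 V, ∠V_total = -71.0°.

V_total = 172.8∠-71.0° V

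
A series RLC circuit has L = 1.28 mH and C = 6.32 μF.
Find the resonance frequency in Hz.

Step 1 — Resonance condition Im(Z)=0 gives ω₀ = 1/√(LC).
Step 2 — ω₀ = 1/√(0.00128·6.32e-06) = 1.112e+04 rad/s.
Step 3 — f₀ = ω₀/(2π) = 1770 Hz.

f₀ = 1770 Hz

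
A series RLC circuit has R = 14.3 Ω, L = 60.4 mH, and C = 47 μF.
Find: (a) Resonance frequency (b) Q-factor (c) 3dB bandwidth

Step 1 — Resonance: ω₀ = 1/√(LC) = 1/√(0.0604·4.7e-05) = 593.5 rad/s.
Step 2 — f₀ = ω₀/(2π) = 94.46 Hz.
Step 3 — Series Q: Q = ω₀L/R = 593.5·0.0604/14.3 = 2.507.
Step 4 — Bandwidth: Δω = ω₀/Q = 236.8 rad/s; BW = Δω/(2π) = 37.68 Hz.

(a) f₀ = 94.46 Hz  (b) Q = 2.507  (c) BW = 37.68 Hz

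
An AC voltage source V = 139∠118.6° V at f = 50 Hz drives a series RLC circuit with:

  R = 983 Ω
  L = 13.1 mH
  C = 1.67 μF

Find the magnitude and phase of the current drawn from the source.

Step 1 — Angular frequency: ω = 2π·f = 2π·50 = 314.2 rad/s.
Step 2 — Component impedances:
  R: Z = R = 983 Ω
  L: Z = jωL = j·314.2·0.0131 = 0 + j4.115 Ω
  C: Z = 1/(jωC) = -j/(ω·C) = 0 - j1906 Ω
Step 3 — Series combination: Z_total = R + L + C = 983 - j1902 Ω = 2141∠-62.7° Ω.
Step 4 — Source phasor: V = 139∠118.6° V = -66.54 + j122 V.
Step 5 — Ohm's law: I = V / Z_total = (-66.54 + j122) / (983 - j1902) = -0.06491 - j0.001437 A.
Step 6 — Convert to polar: |I| = 0.06492 A, ∠I = -178.7°.

I = 0.06492∠-178.7° A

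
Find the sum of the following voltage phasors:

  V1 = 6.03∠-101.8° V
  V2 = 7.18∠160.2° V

Step 1 — Convert each phasor to rectangular form:
  V1 = 6.03·(cos(-101.8°) + j·sin(-101.8°)) = -1.233 - j5.903 V
  V2 = 7.18·(cos(160.2°) + j·sin(160.2°)) = -6.756 + j2.432 V
Step 2 — Sum components: V_total = -7.989 - j3.47 V.
Step 3 — Convert to polar: |V_total| = 8.71 V, ∠V_total = -156.5°.

V_total = 8.71∠-156.5° V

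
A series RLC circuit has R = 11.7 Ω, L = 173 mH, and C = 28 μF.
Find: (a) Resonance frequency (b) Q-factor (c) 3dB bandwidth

Step 1 — Resonance: ω₀ = 1/√(LC) = 1/√(0.173·2.8e-05) = 454.4 rad/s.
Step 2 — f₀ = ω₀/(2π) = 72.31 Hz.
Step 3 — Series Q: Q = ω₀L/R = 454.4·0.173/11.7 = 6.718.
Step 4 — Bandwidth: Δω = ω₀/Q = 67.63 rad/s; BW = Δω/(2π) = 10.76 Hz.

(a) f₀ = 72.31 Hz  (b) Q = 6.718  (c) BW = 10.76 Hz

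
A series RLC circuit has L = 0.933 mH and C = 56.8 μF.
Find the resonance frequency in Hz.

Step 1 — Resonance condition Im(Z)=0 gives ω₀ = 1/√(LC).
Step 2 — ω₀ = 1/√(0.000933·5.68e-05) = 4344 rad/s.
Step 3 — f₀ = ω₀/(2π) = 691.4 Hz.

f₀ = 691.4 Hz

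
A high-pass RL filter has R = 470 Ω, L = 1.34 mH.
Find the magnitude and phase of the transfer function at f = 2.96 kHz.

Step 1 — Angular frequency: ω = 2π·2960 = 1.86e+04 rad/s.
Step 2 — Transfer function: H(jω) = jωL/(R + jωL).
Step 3 — Numerator jωL = j·24.92; denominator R + jωL = 470 + j24.92.
Step 4 — H = 0.002804 + j0.05288.
Step 5 — Magnitude: |H| = 0.05295 (-25.5 dB); phase: φ = 87.0°.

|H| = 0.05295 (-25.5 dB), φ = 87.0°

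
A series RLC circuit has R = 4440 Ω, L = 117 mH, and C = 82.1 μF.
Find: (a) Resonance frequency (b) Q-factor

Step 1 — Resonance condition Im(Z)=0 gives ω₀ = 1/√(LC).
Step 2 — ω₀ = 1/√(0.117·8.21e-05) = 322.7 rad/s.
Step 3 — f₀ = ω₀/(2π) = 51.35 Hz.
Step 4 — Series Q: Q = ω₀L/R = 322.7·0.117/4440 = 0.008502.

(a) f₀ = 51.35 Hz  (b) Q = 0.008502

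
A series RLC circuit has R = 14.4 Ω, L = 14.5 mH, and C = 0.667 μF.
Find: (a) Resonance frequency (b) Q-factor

Step 1 — Resonance condition Im(Z)=0 gives ω₀ = 1/√(LC).
Step 2 — ω₀ = 1/√(0.0145·6.67e-07) = 1.017e+04 rad/s.
Step 3 — f₀ = ω₀/(2π) = 1618 Hz.
Step 4 — Series Q: Q = ω₀L/R = 1.017e+04·0.0145/14.4 = 10.24.

(a) f₀ = 1618 Hz  (b) Q = 10.24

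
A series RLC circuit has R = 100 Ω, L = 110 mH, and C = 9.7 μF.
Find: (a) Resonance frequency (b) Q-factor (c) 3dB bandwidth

Step 1 — Resonance: ω₀ = 1/√(LC) = 1/√(0.11·9.7e-06) = 968.1 rad/s.
Step 2 — f₀ = ω₀/(2π) = 154.1 Hz.
Step 3 — Series Q: Q = ω₀L/R = 968.1·0.11/100 = 1.065.
Step 4 — Bandwidth: Δω = ω₀/Q = 909.1 rad/s; BW = Δω/(2π) = 144.7 Hz.

(a) f₀ = 154.1 Hz  (b) Q = 1.065  (c) BW = 144.7 Hz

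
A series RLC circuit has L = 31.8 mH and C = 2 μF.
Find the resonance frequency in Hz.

Step 1 — Resonance condition Im(Z)=0 gives ω₀ = 1/√(LC).
Step 2 — ω₀ = 1/√(0.0318·2e-06) = 3965 rad/s.
Step 3 — f₀ = ω₀/(2π) = 631.1 Hz.

f₀ = 631.1 Hz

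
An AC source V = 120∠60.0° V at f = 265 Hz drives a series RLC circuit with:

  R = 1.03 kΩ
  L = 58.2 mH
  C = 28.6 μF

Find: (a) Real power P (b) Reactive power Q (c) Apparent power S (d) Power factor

Step 1 — Angular frequency: ω = 2π·f = 2π·265 = 1665 rad/s.
Step 2 — Component impedances:
  R: Z = R = 1030 Ω
  L: Z = jωL = j·1665·0.0582 = 0 + j96.91 Ω
  C: Z = 1/(jωC) = -j/(ω·C) = 0 - j21 Ω
Step 3 — Series combination: Z_total = R + L + C = 1030 + j75.91 Ω = 1033∠4.2° Ω.
Step 4 — Source phasor: V = 120∠60.0° V = 60 + j103.9 V.
Step 5 — Current: I = V / Z = 0.06533 + j0.09608 A = 0.1162∠55.8° A.
Step 6 — Complex power: S = V·I* = 13.91 + j1.025 VA.
Step 7 — Real power: P = Re(S) = 13.91 W.
Step 8 — Reactive power: Q = Im(S) = 1.025 VAR.
Step 9 — Apparent power: |S| = 13.94 VA.
Step 10 — Power factor: PF = P/|S| = 0.9973 (lagging).

(a) P = 13.91 W  (b) Q = 1.025 VAR  (c) S = 13.94 VA  (d) PF = 0.9973 (lagging)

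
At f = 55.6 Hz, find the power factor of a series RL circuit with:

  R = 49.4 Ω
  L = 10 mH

Step 1 — Angular frequency: ω = 2π·f = 2π·55.6 = 349.3 rad/s.
Step 2 — Component impedances:
  R: Z = R = 49.4 Ω
  L: Z = jωL = j·349.3·0.01 = 0 + j3.493 Ω
Step 3 — Series combination: Z_total = R + L = 49.4 + j3.493 Ω = 49.52∠4.0° Ω.
Step 4 — Power factor: PF = cos(φ) = Re(Z)/|Z| = 49.4/49.523 = 0.9975.
Step 5 — Type: Im(Z) = 3.493 ⇒ lagging (phase φ = 4.0°).

PF = 0.9975 (lagging, φ = 4.0°)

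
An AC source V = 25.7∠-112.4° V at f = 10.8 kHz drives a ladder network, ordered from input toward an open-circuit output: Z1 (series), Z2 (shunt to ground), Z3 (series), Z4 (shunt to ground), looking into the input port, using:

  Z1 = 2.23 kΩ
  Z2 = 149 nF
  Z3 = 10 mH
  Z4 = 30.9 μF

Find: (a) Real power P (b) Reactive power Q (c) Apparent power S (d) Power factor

Step 1 — Angular frequency: ω = 2π·f = 2π·1.08e+04 = 6.786e+04 rad/s.
Step 2 — Component impedances:
  Z1: Z = R = 2230 Ω
  Z2: Z = 1/(jωC) = -j/(ω·C) = 0 - j98.9 Ω
  Z3: Z = jωL = j·6.786e+04·0.01 = 0 + j678.6 Ω
  Z4: Z = 1/(jωC) = -j/(ω·C) = 0 - j0.4769 Ω
Step 3 — Ladder network (open output): work backward from the far end, alternating series and parallel combinations. Z_in = 2230 - j115.8 Ω = 2233∠-3.0° Ω.
Step 4 — Source phasor: V = 25.7∠-112.4° V = -9.794 - j23.76 V.
Step 5 — Current: I = V / Z = -0.003828 - j0.01085 A = 0.01151∠-109.4° A.
Step 6 — Complex power: S = V·I* = 0.2954 - j0.01534 VA.
Step 7 — Real power: P = Re(S) = 0.2954 W.
Step 8 — Reactive power: Q = Im(S) = -0.01534 VAR.
Step 9 — Apparent power: |S| = 0.2958 VA.
Step 10 — Power factor: PF = P/|S| = 0.9987 (leading).

(a) P = 0.2954 W  (b) Q = -0.01534 VAR  (c) S = 0.2958 VA  (d) PF = 0.9987 (leading)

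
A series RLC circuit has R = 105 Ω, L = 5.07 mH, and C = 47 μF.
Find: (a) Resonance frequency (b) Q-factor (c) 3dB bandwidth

Step 1 — Resonance condition Im(Z)=0 gives ω₀ = 1/√(LC).
Step 2 — ω₀ = 1/√(0.00507·4.7e-05) = 2049 rad/s.
Step 3 — f₀ = ω₀/(2π) = 326 Hz.
Step 4 — Series Q: Q = ω₀L/R = 2049·0.00507/105 = 0.09892.
Step 5 — 3dB bandwidth: Δω = ω₀/Q = 2.071e+04 rad/s; BW = Δω/(2π) = 3296 Hz.

(a) f₀ = 326 Hz  (b) Q = 0.09892  (c) BW = 3296 Hz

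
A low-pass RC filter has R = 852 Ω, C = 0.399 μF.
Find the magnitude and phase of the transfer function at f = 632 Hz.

Step 1 — Angular frequency: ω = 2π·632 = 3971 rad/s.
Step 2 — Transfer function: H(jω) = 1/(1 + jωRC).
Step 3 — Denominator: 1 + jωRC = 1 + j·3971·852·3.99e-07 = 1 + j1.35.
Step 4 — H = 0.3543 - j0.4783.
Step 5 — Magnitude: |H| = 0.5952 (-4.5 dB); phase: φ = -53.5°.

|H| = 0.5952 (-4.5 dB), φ = -53.5°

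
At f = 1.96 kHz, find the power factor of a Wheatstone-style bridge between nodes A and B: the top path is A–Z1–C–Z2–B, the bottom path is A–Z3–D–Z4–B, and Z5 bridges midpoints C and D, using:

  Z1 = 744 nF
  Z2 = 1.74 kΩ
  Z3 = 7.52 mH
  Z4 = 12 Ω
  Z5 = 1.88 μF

Step 1 — Angular frequency: ω = 2π·f = 2π·1960 = 1.232e+04 rad/s.
Step 2 — Component impedances:
  Z1: Z = 1/(jωC) = -j/(ω·C) = 0 - j109.1 Ω
  Z2: Z = R = 1740 Ω
  Z3: Z = jωL = j·1.232e+04·0.00752 = 0 + j92.61 Ω
  Z4: Z = R = 12 Ω
  Z5: Z = 1/(jωC) = -j/(ω·C) = 0 - j43.19 Ω
Step 3 — Bridge requires nodal analysis (the Z5 bridge couples midpoints C and D, so the two paths cannot be reduced to a simple series/parallel combination). Setting node B to ground and injecting 1 A at node A, the 3-node admittance system at A, C, D solves to V_A = Z_AB = 14.48 + j235.3 Ω = 235.8∠86.5° Ω.
Step 4 — Power factor: PF = cos(φ) = Re(Z)/|Z| = 14.484/235.75 = 0.06144.
Step 5 — Type: Im(Z) = 235.3 ⇒ lagging (phase φ = 86.5°).

PF = 0.06144 (lagging, φ = 86.5°)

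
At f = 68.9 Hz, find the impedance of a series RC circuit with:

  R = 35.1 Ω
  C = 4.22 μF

Step 1 — Angular frequency: ω = 2π·f = 2π·68.9 = 432.9 rad/s.
Step 2 — Component impedances:
  R: Z = R = 35.1 Ω
  C: Z = 1/(jωC) = -j/(ω·C) = 0 - j547.4 Ω
Step 3 — Series combination: Z_total = R + C = 35.1 - j547.4 Ω = 548.5∠-86.3° Ω.

Z = 35.1 - j547.4 Ω = 548.5∠-86.3° Ω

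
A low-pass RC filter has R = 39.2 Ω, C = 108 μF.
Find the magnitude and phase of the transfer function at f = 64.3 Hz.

Step 1 — Angular frequency: ω = 2π·64.3 = 404 rad/s.
Step 2 — Transfer function: H(jω) = 1/(1 + jωRC).
Step 3 — Denominator: 1 + jωRC = 1 + j·404·39.2·0.000108 = 1 + j1.71.
Step 4 — H = 0.2547 - j0.4357.
Step 5 — Magnitude: |H| = 0.5047 (-5.9 dB); phase: φ = -59.7°.

|H| = 0.5047 (-5.9 dB), φ = -59.7°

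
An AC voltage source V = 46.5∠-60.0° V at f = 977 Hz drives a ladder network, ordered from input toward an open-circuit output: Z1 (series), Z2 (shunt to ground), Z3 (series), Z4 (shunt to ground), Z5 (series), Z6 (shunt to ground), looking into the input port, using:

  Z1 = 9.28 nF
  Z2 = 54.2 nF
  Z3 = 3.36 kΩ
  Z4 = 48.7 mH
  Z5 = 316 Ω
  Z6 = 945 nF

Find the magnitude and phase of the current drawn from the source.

Step 1 — Angular frequency: ω = 2π·f = 2π·977 = 6139 rad/s.
Step 2 — Component impedances:
  Z1: Z = 1/(jωC) = -j/(ω·C) = 0 - j1.755e+04 Ω
  Z2: Z = 1/(jωC) = -j/(ω·C) = 0 - j3006 Ω
  Z3: Z = R = 3360 Ω
  Z4: Z = jωL = j·6139·0.0487 = 0 + j299 Ω
  Z5: Z = R = 316 Ω
  Z6: Z = 1/(jωC) = -j/(ω·C) = 0 - j172.4 Ω
Step 3 — Ladder network (open output): work backward from the far end, alternating series and parallel combinations. Z_in = 1561 - j1.934e+04 Ω = 1.941e+04∠-85.4° Ω.
Step 4 — Source phasor: V = 46.5∠-60.0° V = 23.25 - j40.27 V.
Step 5 — Ohm's law: I = V / Z_total = (23.25 - j40.27) / (1561 - j1.934e+04) = 0.002165 + j0.001027 A.
Step 6 — Convert to polar: |I| = 0.002396 A, ∠I = 25.4°.

I = 0.002396∠25.4° A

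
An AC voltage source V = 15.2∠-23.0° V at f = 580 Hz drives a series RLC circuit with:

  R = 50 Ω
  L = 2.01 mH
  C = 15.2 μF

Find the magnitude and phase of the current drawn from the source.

Step 1 — Angular frequency: ω = 2π·f = 2π·580 = 3644 rad/s.
Step 2 — Component impedances:
  R: Z = R = 50 Ω
  L: Z = jωL = j·3644·0.00201 = 0 + j7.325 Ω
  C: Z = 1/(jωC) = -j/(ω·C) = 0 - j18.05 Ω
Step 3 — Series combination: Z_total = R + L + C = 50 - j10.73 Ω = 51.14∠-12.1° Ω.
Step 4 — Source phasor: V = 15.2∠-23.0° V = 13.99 - j5.939 V.
Step 5 — Ohm's law: I = V / Z_total = (13.99 - j5.939) / (50 - j10.73) = 0.2919 - j0.05616 A.
Step 6 — Convert to polar: |I| = 0.2972 A, ∠I = -10.9°.

I = 0.2972∠-10.9° A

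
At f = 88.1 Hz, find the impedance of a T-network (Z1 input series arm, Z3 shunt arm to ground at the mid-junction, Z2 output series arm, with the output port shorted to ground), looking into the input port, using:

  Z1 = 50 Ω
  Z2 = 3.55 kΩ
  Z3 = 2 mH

Step 1 — Angular frequency: ω = 2π·f = 2π·88.1 = 553.5 rad/s.
Step 2 — Component impedances:
  Z1: Z = R = 50 Ω
  Z2: Z = R = 3550 Ω
  Z3: Z = jωL = j·553.5·0.002 = 0 + j1.107 Ω
Step 3 — With the output port shorted to ground, the output series arm Z2 runs from the junction to ground; the shunt arm Z3 also runs from the junction to ground. They appear in parallel: Z3 || Z2 = 0.0003453 + j1.107 Ω.
Step 4 — Series with input arm Z1: Z_in = Z1 + (Z3 || Z2) = 50 + j1.107 Ω = 50.01∠1.3° Ω.

Z = 50 + j1.107 Ω = 50.01∠1.3° Ω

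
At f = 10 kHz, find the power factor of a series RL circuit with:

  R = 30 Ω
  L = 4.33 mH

Step 1 — Angular frequency: ω = 2π·f = 2π·1e+04 = 6.283e+04 rad/s.
Step 2 — Component impedances:
  R: Z = R = 30 Ω
  L: Z = jωL = j·6.283e+04·0.00433 = 0 + j272.1 Ω
Step 3 — Series combination: Z_total = R + L = 30 + j272.1 Ω = 273.7∠83.7° Ω.
Step 4 — Power factor: PF = cos(φ) = Re(Z)/|Z| = 30/273.7 = 0.1096.
Step 5 — Type: Im(Z) = 272.1 ⇒ lagging (phase φ = 83.7°).

PF = 0.1096 (lagging, φ = 83.7°)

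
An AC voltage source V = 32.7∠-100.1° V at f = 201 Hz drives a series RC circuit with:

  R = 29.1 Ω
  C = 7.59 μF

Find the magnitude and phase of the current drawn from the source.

Step 1 — Angular frequency: ω = 2π·f = 2π·201 = 1263 rad/s.
Step 2 — Component impedances:
  R: Z = R = 29.1 Ω
  C: Z = 1/(jωC) = -j/(ω·C) = 0 - j104.3 Ω
Step 3 — Series combination: Z_total = R + C = 29.1 - j104.3 Ω = 108.3∠-74.4° Ω.
Step 4 — Source phasor: V = 32.7∠-100.1° V = -5.734 - j32.19 V.
Step 5 — Ohm's law: I = V / Z_total = (-5.734 - j32.19) / (29.1 - j104.3) = 0.2721 - j0.1309 A.
Step 6 — Convert to polar: |I| = 0.3019 A, ∠I = -25.7°.

I = 0.3019∠-25.7° A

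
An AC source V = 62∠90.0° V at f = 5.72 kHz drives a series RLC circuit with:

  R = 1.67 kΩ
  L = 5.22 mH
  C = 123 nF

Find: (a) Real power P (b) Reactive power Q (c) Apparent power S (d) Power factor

Step 1 — Angular frequency: ω = 2π·f = 2π·5720 = 3.594e+04 rad/s.
Step 2 — Component impedances:
  R: Z = R = 1670 Ω
  L: Z = jωL = j·3.594e+04·0.00522 = 0 + j187.6 Ω
  C: Z = 1/(jωC) = -j/(ω·C) = 0 - j226.2 Ω
Step 3 — Series combination: Z_total = R + L + C = 1670 - j38.61 Ω = 1670∠-1.3° Ω.
Step 4 — Source phasor: V = 62∠90.0° V = 0 + j62 V.
Step 5 — Current: I = V / Z = -0.0008578 + j0.03711 A = 0.03712∠91.3° A.
Step 6 — Complex power: S = V·I* = 2.301 - j0.05319 VA.
Step 7 — Real power: P = Re(S) = 2.301 W.
Step 8 — Reactive power: Q = Im(S) = -0.05319 VAR.
Step 9 — Apparent power: |S| = 2.301 VA.
Step 10 — Power factor: PF = P/|S| = 0.9997 (leading).

(a) P = 2.301 W  (b) Q = -0.05319 VAR  (c) S = 2.301 VA  (d) PF = 0.9997 (leading)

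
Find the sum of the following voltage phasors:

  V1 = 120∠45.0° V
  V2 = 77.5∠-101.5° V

Step 1 — Convert each phasor to rectangular form:
  V1 = 120·(cos(45.0°) + j·sin(45.0°)) = 84.85 + j84.85 V
  V2 = 77.5·(cos(-101.5°) + j·sin(-101.5°)) = -15.45 - j75.94 V
Step 2 — Sum components: V_total = 69.4 + j8.909 V.
Step 3 — Convert to polar: |V_total| = 69.97 V, ∠V_total = 7.3°.

V_total = 69.97∠7.3° V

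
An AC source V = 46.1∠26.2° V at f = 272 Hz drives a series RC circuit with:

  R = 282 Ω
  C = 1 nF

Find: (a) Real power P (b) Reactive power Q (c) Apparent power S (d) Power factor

Step 1 — Angular frequency: ω = 2π·f = 2π·272 = 1709 rad/s.
Step 2 — Component impedances:
  R: Z = R = 282 Ω
  C: Z = 1/(jωC) = -j/(ω·C) = 0 - j5.851e+05 Ω
Step 3 — Series combination: Z_total = R + C = 282 - j5.851e+05 Ω = 5.851e+05∠-90.0° Ω.
Step 4 — Source phasor: V = 46.1∠26.2° V = 41.36 + j20.35 V.
Step 5 — Current: I = V / Z = -3.475e-05 + j7.071e-05 A = 7.879e-05∠116.2° A.
Step 6 — Complex power: S = V·I* = 1.75e-06 - j0.003632 VA.
Step 7 — Real power: P = Re(S) = 1.75e-06 W.
Step 8 — Reactive power: Q = Im(S) = -0.003632 VAR.
Step 9 — Apparent power: |S| = 0.003632 VA.
Step 10 — Power factor: PF = P/|S| = 0.0004819 (leading).

(a) P = 1.75e-06 W  (b) Q = -0.003632 VAR  (c) S = 0.003632 VA  (d) PF = 0.0004819 (leading)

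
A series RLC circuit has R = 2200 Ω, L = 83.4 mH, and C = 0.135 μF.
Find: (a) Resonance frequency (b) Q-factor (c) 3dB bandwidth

Step 1 — Resonance: ω₀ = 1/√(LC) = 1/√(0.0834·1.35e-07) = 9424 rad/s.
Step 2 — f₀ = ω₀/(2π) = 1500 Hz.
Step 3 — Series Q: Q = ω₀L/R = 9424·0.0834/2200 = 0.3573.
Step 4 — Bandwidth: Δω = ω₀/Q = 2.638e+04 rad/s; BW = Δω/(2π) = 4198 Hz.

(a) f₀ = 1500 Hz  (b) Q = 0.3573  (c) BW = 4198 Hz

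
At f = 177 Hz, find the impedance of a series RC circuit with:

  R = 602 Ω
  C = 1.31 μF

Step 1 — Angular frequency: ω = 2π·f = 2π·177 = 1112 rad/s.
Step 2 — Component impedances:
  R: Z = R = 602 Ω
  C: Z = 1/(jωC) = -j/(ω·C) = 0 - j686.4 Ω
Step 3 — Series combination: Z_total = R + C = 602 - j686.4 Ω = 913∠-48.7° Ω.

Z = 602 - j686.4 Ω = 913∠-48.7° Ω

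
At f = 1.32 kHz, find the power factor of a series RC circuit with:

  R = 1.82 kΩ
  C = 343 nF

Step 1 — Angular frequency: ω = 2π·f = 2π·1320 = 8294 rad/s.
Step 2 — Component impedances:
  R: Z = R = 1820 Ω
  C: Z = 1/(jωC) = -j/(ω·C) = 0 - j351.5 Ω
Step 3 — Series combination: Z_total = R + C = 1820 - j351.5 Ω = 1854∠-10.9° Ω.
Step 4 — Power factor: PF = cos(φ) = Re(Z)/|Z| = 1820/1853.6 = 0.9819.
Step 5 — Type: Im(Z) = -351.5 ⇒ leading (phase φ = -10.9°).

PF = 0.9819 (leading, φ = -10.9°)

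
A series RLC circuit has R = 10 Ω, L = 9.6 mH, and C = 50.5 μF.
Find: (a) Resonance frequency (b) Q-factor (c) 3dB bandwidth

Step 1 — Resonance condition Im(Z)=0 gives ω₀ = 1/√(LC).
Step 2 — ω₀ = 1/√(0.0096·5.05e-05) = 1436 rad/s.
Step 3 — f₀ = ω₀/(2π) = 228.6 Hz.
Step 4 — Series Q: Q = ω₀L/R = 1436·0.0096/10 = 1.379.
Step 5 — 3dB bandwidth: Δω = ω₀/Q = 1042 rad/s; BW = Δω/(2π) = 165.8 Hz.

(a) f₀ = 228.6 Hz  (b) Q = 1.379  (c) BW = 165.8 Hz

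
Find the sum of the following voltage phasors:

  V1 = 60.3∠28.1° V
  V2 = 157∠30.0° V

Step 1 — Convert each phasor to rectangular form:
  V1 = 60.3·(cos(28.1°) + j·sin(28.1°)) = 53.19 + j28.4 V
  V2 = 157·(cos(30.0°) + j·sin(30.0°)) = 136 + j78.5 V
Step 2 — Sum components: V_total = 189.2 + j106.9 V.
Step 3 — Convert to polar: |V_total| = 217.3 V, ∠V_total = 29.5°.

V_total = 217.3∠29.5° V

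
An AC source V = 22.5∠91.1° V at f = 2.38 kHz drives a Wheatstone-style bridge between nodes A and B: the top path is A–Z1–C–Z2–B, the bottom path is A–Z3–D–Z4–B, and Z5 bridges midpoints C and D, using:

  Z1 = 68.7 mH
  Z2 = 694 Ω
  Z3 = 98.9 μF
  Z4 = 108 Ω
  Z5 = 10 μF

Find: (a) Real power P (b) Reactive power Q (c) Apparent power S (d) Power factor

Step 1 — Angular frequency: ω = 2π·f = 2π·2380 = 1.495e+04 rad/s.
Step 2 — Component impedances:
  Z1: Z = jωL = j·1.495e+04·0.0687 = 0 + j1027 Ω
  Z2: Z = R = 694 Ω
  Z3: Z = 1/(jωC) = -j/(ω·C) = 0 - j0.6762 Ω
  Z4: Z = R = 108 Ω
  Z5: Z = 1/(jωC) = -j/(ω·C) = 0 - j6.687 Ω
Step 3 — Bridge requires nodal analysis (the Z5 bridge couples midpoints C and D, so the two paths cannot be reduced to a simple series/parallel combination). Setting node B to ground and injecting 1 A at node A, the 3-node admittance system at A, C, D solves to V_A = Z_AB = 93.46 - j0.7999 Ω = 93.46∠-0.5° Ω.
Step 4 — Source phasor: V = 22.5∠91.1° V = -0.4319 + j22.5 V.
Step 5 — Current: I = V / Z = -0.006681 + j0.2406 A = 0.2407∠91.6° A.
Step 6 — Complex power: S = V·I* = 5.417 - j0.04636 VA.
Step 7 — Real power: P = Re(S) = 5.417 W.
Step 8 — Reactive power: Q = Im(S) = -0.04636 VAR.
Step 9 — Apparent power: |S| = 5.417 VA.
Step 10 — Power factor: PF = P/|S| = 1 (leading).

(a) P = 5.417 W  (b) Q = -0.04636 VAR  (c) S = 5.417 VA  (d) PF = 1 (leading)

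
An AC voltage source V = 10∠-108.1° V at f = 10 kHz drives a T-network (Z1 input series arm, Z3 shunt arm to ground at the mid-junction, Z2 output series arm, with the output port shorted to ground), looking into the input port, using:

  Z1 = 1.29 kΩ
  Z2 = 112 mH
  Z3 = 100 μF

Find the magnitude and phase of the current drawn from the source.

Step 1 — Angular frequency: ω = 2π·f = 2π·1e+04 = 6.283e+04 rad/s.
Step 2 — Component impedances:
  Z1: Z = R = 1290 Ω
  Z2: Z = jωL = j·6.283e+04·0.112 = 0 + j7037 Ω
  Z3: Z = 1/(jωC) = -j/(ω·C) = 0 - j0.1592 Ω
Step 3 — With the output port shorted to ground, the output series arm Z2 runs from the junction to ground; the shunt arm Z3 also runs from the junction to ground. They appear in parallel: Z3 || Z2 = 0 - j0.1592 Ω.
Step 4 — Series with input arm Z1: Z_in = Z1 + (Z3 || Z2) = 1290 - j0.1592 Ω = 1290∠-0.0° Ω.
Step 5 — Source phasor: V = 10∠-108.1° V = -3.107 - j9.505 V.
Step 6 — Ohm's law: I = V / Z_total = (-3.107 - j9.505) / (1290 - j0.1592) = -0.002407 - j0.007369 A.
Step 7 — Convert to polar: |I| = 0.007752 A, ∠I = -108.1°.

I = 0.007752∠-108.1° A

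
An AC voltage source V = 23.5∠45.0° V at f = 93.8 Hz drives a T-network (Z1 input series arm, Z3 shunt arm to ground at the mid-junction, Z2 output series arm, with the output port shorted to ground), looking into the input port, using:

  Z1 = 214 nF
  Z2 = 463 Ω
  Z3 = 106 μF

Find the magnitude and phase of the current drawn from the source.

Step 1 — Angular frequency: ω = 2π·f = 2π·93.8 = 589.4 rad/s.
Step 2 — Component impedances:
  Z1: Z = 1/(jωC) = -j/(ω·C) = 0 - j7929 Ω
  Z2: Z = R = 463 Ω
  Z3: Z = 1/(jωC) = -j/(ω·C) = 0 - j16.01 Ω
Step 3 — With the output port shorted to ground, the output series arm Z2 runs from the junction to ground; the shunt arm Z3 also runs from the junction to ground. They appear in parallel: Z3 || Z2 = 0.5527 - j15.99 Ω.
Step 4 — Series with input arm Z1: Z_in = Z1 + (Z3 || Z2) = 0.5527 - j7945 Ω = 7945∠-90.0° Ω.
Step 5 — Source phasor: V = 23.5∠45.0° V = 16.62 + j16.62 V.
Step 6 — Ohm's law: I = V / Z_total = (16.62 + j16.62) / (0.5527 - j7945) = -0.002091 + j0.002092 A.
Step 7 — Convert to polar: |I| = 0.002958 A, ∠I = 135.0°.

I = 0.002958∠135.0° A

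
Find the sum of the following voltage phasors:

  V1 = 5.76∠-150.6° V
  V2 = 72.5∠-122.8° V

Step 1 — Convert each phasor to rectangular form:
  V1 = 5.76·(cos(-150.6°) + j·sin(-150.6°)) = -5.018 - j2.828 V
  V2 = 72.5·(cos(-122.8°) + j·sin(-122.8°)) = -39.27 - j60.94 V
Step 2 — Sum components: V_total = -44.29 - j63.77 V.
Step 3 — Convert to polar: |V_total| = 77.64 V, ∠V_total = -124.8°.

V_total = 77.64∠-124.8° V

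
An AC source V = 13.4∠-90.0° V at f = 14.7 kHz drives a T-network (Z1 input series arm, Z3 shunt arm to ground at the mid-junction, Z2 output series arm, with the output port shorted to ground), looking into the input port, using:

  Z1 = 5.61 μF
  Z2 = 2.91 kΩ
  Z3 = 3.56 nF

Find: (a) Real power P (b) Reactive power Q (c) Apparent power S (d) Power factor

Step 1 — Angular frequency: ω = 2π·f = 2π·1.47e+04 = 9.236e+04 rad/s.
Step 2 — Component impedances:
  Z1: Z = 1/(jωC) = -j/(ω·C) = 0 - j1.93 Ω
  Z2: Z = R = 2910 Ω
  Z3: Z = 1/(jωC) = -j/(ω·C) = 0 - j3041 Ω
Step 3 — With the output port shorted to ground, the output series arm Z2 runs from the junction to ground; the shunt arm Z3 also runs from the junction to ground. They appear in parallel: Z3 || Z2 = 1519 - j1454 Ω.
Step 4 — Series with input arm Z1: Z_in = Z1 + (Z3 || Z2) = 1519 - j1456 Ω = 2104∠-43.8° Ω.
Step 5 — Source phasor: V = 13.4∠-90.0° V = 0 - j13.4 V.
Step 6 — Current: I = V / Z = 0.004406 - j0.004599 A = 0.006369∠-46.2° A.
Step 7 — Complex power: S = V·I* = 0.06163 - j0.05904 VA.
Step 8 — Real power: P = Re(S) = 0.06163 W.
Step 9 — Reactive power: Q = Im(S) = -0.05904 VAR.
Step 10 — Apparent power: |S| = 0.08535 VA.
Step 11 — Power factor: PF = P/|S| = 0.7221 (leading).

(a) P = 0.06163 W  (b) Q = -0.05904 VAR  (c) S = 0.08535 VA  (d) PF = 0.7221 (leading)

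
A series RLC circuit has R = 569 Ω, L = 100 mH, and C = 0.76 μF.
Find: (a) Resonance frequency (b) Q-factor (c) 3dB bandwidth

Step 1 — Resonance: ω₀ = 1/√(LC) = 1/√(0.1·7.6e-07) = 3627 rad/s.
Step 2 — f₀ = ω₀/(2π) = 577.3 Hz.
Step 3 — Series Q: Q = ω₀L/R = 3627·0.1/569 = 0.6375.
Step 4 — Bandwidth: Δω = ω₀/Q = 5690 rad/s; BW = Δω/(2π) = 905.6 Hz.

(a) f₀ = 577.3 Hz  (b) Q = 0.6375  (c) BW = 905.6 Hz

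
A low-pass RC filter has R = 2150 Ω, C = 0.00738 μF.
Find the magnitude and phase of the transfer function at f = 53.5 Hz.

Step 1 — Angular frequency: ω = 2π·53.5 = 336.2 rad/s.
Step 2 — Transfer function: H(jω) = 1/(1 + jωRC).
Step 3 — Denominator: 1 + jωRC = 1 + j·336.2·2150·7.38e-09 = 1 + j0.005334.
Step 4 — H = 1 - j0.005334.
Step 5 — Magnitude: |H| = 1 (-0.0 dB); phase: φ = -0.3°.

|H| = 1 (-0.0 dB), φ = -0.3°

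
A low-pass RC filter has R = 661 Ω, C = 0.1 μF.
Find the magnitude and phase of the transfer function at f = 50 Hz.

Step 1 — Angular frequency: ω = 2π·50 = 314.2 rad/s.
Step 2 — Transfer function: H(jω) = 1/(1 + jωRC).
Step 3 — Denominator: 1 + jωRC = 1 + j·314.2·661·1e-07 = 1 + j0.02077.
Step 4 — H = 0.9996 - j0.02076.
Step 5 — Magnitude: |H| = 0.9998 (-0.0 dB); phase: φ = -1.2°.

|H| = 0.9998 (-0.0 dB), φ = -1.2°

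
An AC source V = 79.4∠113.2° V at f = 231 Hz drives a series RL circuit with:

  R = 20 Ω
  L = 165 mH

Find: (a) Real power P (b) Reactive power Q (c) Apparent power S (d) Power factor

Step 1 — Angular frequency: ω = 2π·f = 2π·231 = 1451 rad/s.
Step 2 — Component impedances:
  R: Z = R = 20 Ω
  L: Z = jωL = j·1451·0.165 = 0 + j239.5 Ω
Step 3 — Series combination: Z_total = R + L = 20 + j239.5 Ω = 240.3∠85.2° Ω.
Step 4 — Source phasor: V = 79.4∠113.2° V = -31.28 + j72.98 V.
Step 5 — Current: I = V / Z = 0.2918 + j0.155 A = 0.3304∠28.0° A.
Step 6 — Complex power: S = V·I* = 2.183 + j26.14 VA.
Step 7 — Real power: P = Re(S) = 2.183 W.
Step 8 — Reactive power: Q = Im(S) = 26.14 VAR.
Step 9 — Apparent power: |S| = 26.23 VA.
Step 10 — Power factor: PF = P/|S| = 0.08322 (lagging).

(a) P = 2.183 W  (b) Q = 26.14 VAR  (c) S = 26.23 VA  (d) PF = 0.08322 (lagging)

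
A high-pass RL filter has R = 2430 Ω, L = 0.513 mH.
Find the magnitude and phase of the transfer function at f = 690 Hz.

Step 1 — Angular frequency: ω = 2π·690 = 4335 rad/s.
Step 2 — Transfer function: H(jω) = jωL/(R + jωL).
Step 3 — Numerator jωL = j·2.224; denominator R + jωL = 2430 + j2.224.
Step 4 — H = 8.377e-07 + j0.0009152.
Step 5 — Magnitude: |H| = 0.0009153 (-60.8 dB); phase: φ = 89.9°.

|H| = 0.0009153 (-60.8 dB), φ = 89.9°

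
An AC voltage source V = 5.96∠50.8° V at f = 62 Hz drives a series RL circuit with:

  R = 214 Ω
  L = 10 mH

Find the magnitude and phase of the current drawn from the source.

Step 1 — Angular frequency: ω = 2π·f = 2π·62 = 389.6 rad/s.
Step 2 — Component impedances:
  R: Z = R = 214 Ω
  L: Z = jωL = j·389.6·0.01 = 0 + j3.896 Ω
Step 3 — Series combination: Z_total = R + L = 214 + j3.896 Ω = 214∠1.0° Ω.
Step 4 — Source phasor: V = 5.96∠50.8° V = 3.767 + j4.619 V.
Step 5 — Ohm's law: I = V / Z_total = (3.767 + j4.619) / (214 + j3.896) = 0.01799 + j0.02126 A.
Step 6 — Convert to polar: |I| = 0.02785 A, ∠I = 49.8°.

I = 0.02785∠49.8° A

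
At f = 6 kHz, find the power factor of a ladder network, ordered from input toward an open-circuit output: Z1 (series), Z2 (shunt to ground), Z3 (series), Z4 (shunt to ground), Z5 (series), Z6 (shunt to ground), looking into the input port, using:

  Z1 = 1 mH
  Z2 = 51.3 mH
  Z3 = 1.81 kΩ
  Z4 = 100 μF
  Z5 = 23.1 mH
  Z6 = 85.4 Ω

Step 1 — Angular frequency: ω = 2π·f = 2π·6000 = 3.77e+04 rad/s.
Step 2 — Component impedances:
  Z1: Z = jωL = j·3.77e+04·0.001 = 0 + j37.7 Ω
  Z2: Z = jωL = j·3.77e+04·0.0513 = 0 + j1934 Ω
  Z3: Z = R = 1810 Ω
  Z4: Z = 1/(jωC) = -j/(ω·C) = 0 - j0.2653 Ω
  Z5: Z = jωL = j·3.77e+04·0.0231 = 0 + j870.8 Ω
  Z6: Z = R = 85.4 Ω
Step 3 — Ladder network (open output): work backward from the far end, alternating series and parallel combinations. Z_in = 965 + j940.7 Ω = 1348∠44.3° Ω.
Step 4 — Power factor: PF = cos(φ) = Re(Z)/|Z| = 965.005/1347.65 = 0.7161.
Step 5 — Type: Im(Z) = 940.7 ⇒ lagging (phase φ = 44.3°).

PF = 0.7161 (lagging, φ = 44.3°)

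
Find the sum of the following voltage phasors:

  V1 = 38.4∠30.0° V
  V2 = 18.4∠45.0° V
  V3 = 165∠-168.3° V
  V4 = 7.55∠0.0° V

Step 1 — Convert each phasor to rectangular form:
  V1 = 38.4·(cos(30.0°) + j·sin(30.0°)) = 33.26 + j19.2 V
  V2 = 18.4·(cos(45.0°) + j·sin(45.0°)) = 13.01 + j13.01 V
  V3 = 165·(cos(-168.3°) + j·sin(-168.3°)) = -161.6 - j33.46 V
  V4 = 7.55·(cos(0.0°) + j·sin(0.0°)) = 7.55 V
Step 2 — Sum components: V_total = -107.8 - j1.249 V.
Step 3 — Convert to polar: |V_total| = 107.8 V, ∠V_total = -179.3°.

V_total = 107.8∠-179.3° V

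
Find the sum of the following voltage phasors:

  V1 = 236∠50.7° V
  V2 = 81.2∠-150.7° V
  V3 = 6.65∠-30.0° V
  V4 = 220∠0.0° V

Step 1 — Convert each phasor to rectangular form:
  V1 = 236·(cos(50.7°) + j·sin(50.7°)) = 149.5 + j182.6 V
  V2 = 81.2·(cos(-150.7°) + j·sin(-150.7°)) = -70.81 - j39.74 V
  V3 = 6.65·(cos(-30.0°) + j·sin(-30.0°)) = 5.759 - j3.325 V
  V4 = 220·(cos(0.0°) + j·sin(0.0°)) = 220 V
Step 2 — Sum components: V_total = 304.4 + j139.6 V.
Step 3 — Convert to polar: |V_total| = 334.9 V, ∠V_total = 24.6°.

V_total = 334.9∠24.6° V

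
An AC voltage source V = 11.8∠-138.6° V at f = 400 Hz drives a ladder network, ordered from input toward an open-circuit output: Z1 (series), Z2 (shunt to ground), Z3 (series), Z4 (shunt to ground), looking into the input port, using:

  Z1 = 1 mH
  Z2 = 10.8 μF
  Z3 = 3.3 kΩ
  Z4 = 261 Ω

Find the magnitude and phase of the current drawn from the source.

Step 1 — Angular frequency: ω = 2π·f = 2π·400 = 2513 rad/s.
Step 2 — Component impedances:
  Z1: Z = jωL = j·2513·0.001 = 0 + j2.513 Ω
  Z2: Z = 1/(jωC) = -j/(ω·C) = 0 - j36.84 Ω
  Z3: Z = R = 3300 Ω
  Z4: Z = R = 261 Ω
Step 3 — Ladder network (open output): work backward from the far end, alternating series and parallel combinations. Z_in = 0.3811 - j34.32 Ω = 34.33∠-89.4° Ω.
Step 4 — Source phasor: V = 11.8∠-138.6° V = -8.851 - j7.803 V.
Step 5 — Ohm's law: I = V / Z_total = (-8.851 - j7.803) / (0.3811 - j34.32) = 0.2245 - j0.2604 A.
Step 6 — Convert to polar: |I| = 0.3438 A, ∠I = -49.2°.

I = 0.3438∠-49.2° A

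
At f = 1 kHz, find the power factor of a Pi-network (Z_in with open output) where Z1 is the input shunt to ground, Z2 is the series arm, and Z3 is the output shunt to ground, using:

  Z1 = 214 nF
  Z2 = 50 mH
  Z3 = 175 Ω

Step 1 — Angular frequency: ω = 2π·f = 2π·1000 = 6283 rad/s.
Step 2 — Component impedances:
  Z1: Z = 1/(jωC) = -j/(ω·C) = 0 - j743.7 Ω
  Z2: Z = jωL = j·6283·0.05 = 0 + j314.2 Ω
  Z3: Z = R = 175 Ω
Step 3 — With open output, the series arm Z2 and the output shunt Z3 appear in series to ground: Z2 + Z3 = 175 + j314.2 Ω.
Step 4 — Parallel with input shunt Z1: Z_in = Z1 || (Z2 + Z3) = 449.9 + j360.6 Ω = 576.6∠38.7° Ω.
Step 5 — Power factor: PF = cos(φ) = Re(Z)/|Z| = 449.9/576.6 = 0.7803.
Step 6 — Type: Im(Z) = 360.6 ⇒ lagging (phase φ = 38.7°).

PF = 0.7803 (lagging, φ = 38.7°)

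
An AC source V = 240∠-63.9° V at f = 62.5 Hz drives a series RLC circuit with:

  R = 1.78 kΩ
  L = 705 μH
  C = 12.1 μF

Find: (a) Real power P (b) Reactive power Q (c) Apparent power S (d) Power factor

Step 1 — Angular frequency: ω = 2π·f = 2π·62.5 = 392.7 rad/s.
Step 2 — Component impedances:
  R: Z = R = 1780 Ω
  L: Z = jωL = j·392.7·0.000705 = 0 + j0.2769 Ω
  C: Z = 1/(jωC) = -j/(ω·C) = 0 - j210.5 Ω
Step 3 — Series combination: Z_total = R + L + C = 1780 - j210.2 Ω = 1792∠-6.7° Ω.
Step 4 — Source phasor: V = 240∠-63.9° V = 105.6 - j215.5 V.
Step 5 — Current: I = V / Z = 0.0726 - j0.1125 A = 0.1339∠-57.2° A.
Step 6 — Complex power: S = V·I* = 31.91 - j3.768 VA.
Step 7 — Real power: P = Re(S) = 31.91 W.
Step 8 — Reactive power: Q = Im(S) = -3.768 VAR.
Step 9 — Apparent power: |S| = 32.14 VA.
Step 10 — Power factor: PF = P/|S| = 0.9931 (leading).

(a) P = 31.91 W  (b) Q = -3.768 VAR  (c) S = 32.14 VA  (d) PF = 0.9931 (leading)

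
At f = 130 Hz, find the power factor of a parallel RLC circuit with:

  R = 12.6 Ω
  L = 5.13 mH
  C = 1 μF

Step 1 — Angular frequency: ω = 2π·f = 2π·130 = 816.8 rad/s.
Step 2 — Component impedances:
  R: Z = R = 12.6 Ω
  L: Z = jωL = j·816.8·0.00513 = 0 + j4.19 Ω
  C: Z = 1/(jωC) = -j/(ω·C) = 0 - j1224 Ω
Step 3 — Parallel combination: 1/Z_total = 1/R + 1/L + 1/C; Z_total = 1.263 + j3.783 Ω = 3.988∠71.5° Ω.
Step 4 — Power factor: PF = cos(φ) = Re(Z)/|Z| = 1.2625/3.9884 = 0.3165.
Step 5 — Type: Im(Z) = 3.783 ⇒ lagging (phase φ = 71.5°).

PF = 0.3165 (lagging, φ = 71.5°)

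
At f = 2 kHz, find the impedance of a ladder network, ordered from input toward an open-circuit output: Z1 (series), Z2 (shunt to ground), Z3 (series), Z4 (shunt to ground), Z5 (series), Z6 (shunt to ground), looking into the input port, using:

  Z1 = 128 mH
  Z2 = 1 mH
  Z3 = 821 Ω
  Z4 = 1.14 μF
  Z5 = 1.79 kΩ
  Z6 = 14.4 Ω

Step 1 — Angular frequency: ω = 2π·f = 2π·2000 = 1.257e+04 rad/s.
Step 2 — Component impedances:
  Z1: Z = jωL = j·1.257e+04·0.128 = 0 + j1608 Ω
  Z2: Z = jωL = j·1.257e+04·0.001 = 0 + j12.57 Ω
  Z3: Z = R = 821 Ω
  Z4: Z = 1/(jωC) = -j/(ω·C) = 0 - j69.8 Ω
  Z5: Z = R = 1790 Ω
  Z6: Z = R = 14.4 Ω
Step 3 — Ladder network (open output): work backward from the far end, alternating series and parallel combinations. Z_in = 0.1908 + j1621 Ω = 1621∠90.0° Ω.

Z = 0.1908 + j1621 Ω = 1621∠90.0° Ω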